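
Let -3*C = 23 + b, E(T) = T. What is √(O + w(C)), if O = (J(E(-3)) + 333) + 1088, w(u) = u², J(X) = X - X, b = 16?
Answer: √1590 ≈ 39.875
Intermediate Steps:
J(X) = 0
C = -13 (C = -(23 + 16)/3 = -⅓*39 = -13)
O = 1421 (O = (0 + 333) + 1088 = 333 + 1088 = 1421)
√(O + w(C)) = √(1421 + (-13)²) = √(1421 + 169) = √1590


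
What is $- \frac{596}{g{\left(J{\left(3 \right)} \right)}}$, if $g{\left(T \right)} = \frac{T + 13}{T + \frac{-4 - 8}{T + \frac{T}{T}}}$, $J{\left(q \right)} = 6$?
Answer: $- \frac{17880}{133} \approx -134.44$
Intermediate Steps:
$g{\left(T \right)} = \frac{13 + T}{T - \frac{12}{1 + T}}$ ($g{\left(T \right)} = \frac{13 + T}{T - \frac{12}{T + 1}} = \frac{13 + T}{T - \frac{12}{1 + T}}$)
$- \frac{596}{g{\left(J{\left(3 \right)} \right)}} = - \frac{596}{\frac{1}{-12 + 6 + 6^{2}} \left(13 + 6^{2} + 14 \cdot 6\right)} = - \frac{596}{\frac{1}{-12 + 6 + 36} \left(13 + 36 + 84\right)} = - \frac{596}{\frac{1}{30} \cdot 133} = - \frac{596}{\frac{133}{30}} = \left(-596\right) \frac{30}{133} = - \frac{17880}{133}$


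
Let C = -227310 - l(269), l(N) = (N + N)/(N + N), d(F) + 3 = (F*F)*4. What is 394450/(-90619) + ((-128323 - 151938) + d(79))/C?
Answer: -66527793250/20598695509 ≈ -3.2297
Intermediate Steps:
d(F) = -3 + 4*F² (d(F) = -3 + (F*F)*4 = -3 + F²*4 = -3 + 4*F²)
l(N) = 1 (l(N) = (2*N)/((2*N)) = (2*N)*(1/(2*N)) = 1)
C = -227311 (C = -227310 - 1*1 = -227310 - 1 = -227311)
394450/(-90619) + ((-128323 - 151938) + d(79))/C = 394450/(-90619) + ((-128323 - 151938) + (-3 + 4*79²))/(-227311) = 394450*(-1/90619) + (-280261 + (-3 + 4*6241))*(-1/227311) = -394450/90619 + (-280261 + (-3 + 24964))*(-1/227311) = -394450/90619 + (-280261 + 24961)*(-1/227311) = -394450/90619 - 255300*(-1/227311) = -394450/90619 + 255300/227311 = -66527793250/20598695509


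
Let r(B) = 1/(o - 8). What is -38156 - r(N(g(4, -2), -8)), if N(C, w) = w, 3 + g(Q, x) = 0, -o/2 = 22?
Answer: -1984111/52 ≈ -38156.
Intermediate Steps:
o = -44 (o = -2*22 = -44)
g(Q, x) = -3 (g(Q, x) = -3 + 0 = -3)
r(B) = -1/52 (r(B) = 1/(-44 - 8) = 1/(-52) = -1/52)
-38156 - r(N(g(4, -2), -8)) = -38156 - 1*(-1/52) = -38156 + 1/52 = -1984111/52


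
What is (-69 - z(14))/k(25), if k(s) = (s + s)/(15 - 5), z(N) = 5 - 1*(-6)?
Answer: -16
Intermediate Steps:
z(N) = 11 (z(N) = 5 + 6 = 11)
k(s) = s/5 (k(s) = (2*s)/10 = (2*s)*(1/10) = s/5)
(-69 - z(14))/k(25) = (-69 - 1*11)/(((1/5)*25)) = (-69 - 11)/5 = -80*1/5 = -16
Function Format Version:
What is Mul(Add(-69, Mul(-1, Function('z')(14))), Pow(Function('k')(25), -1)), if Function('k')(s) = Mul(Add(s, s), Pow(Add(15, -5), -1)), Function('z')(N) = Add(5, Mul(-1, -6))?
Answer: -16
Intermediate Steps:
Function('z')(N) = 11 (Function('z')(N) = Add(5, 6) = 11)
Function('k')(s) = Mul(Rational(1, 5), s) (Function('k')(s) = Mul(Mul(2, s), Pow(10, -1)) = Mul(Mul(2, s), Rational(1, 10)) = Mul(Rational(1, 5), s))
Mul(Add(-69, Mul(-1, Function('z')(14))), Pow(Function('k')(25), -1)) = Mul(Add(-69, Mul(-1, 11)), Pow(Mul(Rational(1, 5), 25), -1)) = Mul(Add(-69, -11), Pow(5, -1)) = Mul(-80, Rational(1, 5)) = -16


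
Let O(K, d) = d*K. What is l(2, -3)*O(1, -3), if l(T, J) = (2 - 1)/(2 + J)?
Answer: 3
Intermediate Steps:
O(K, d) = K*d
l(T, J) = 1/(2 + J)
l(2, -3)*O(1, -3) = (1*(-3))/(2 - 3) = -3/(-1) = -1*(-3) = 3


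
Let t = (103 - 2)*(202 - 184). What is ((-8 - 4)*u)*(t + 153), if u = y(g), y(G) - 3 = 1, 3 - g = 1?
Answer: -94608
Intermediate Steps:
g = 2 (g = 3 - 1*1 = 3 - 1 = 2)
y(G) = 4 (y(G) = 3 + 1 = 4)
u = 4
t = 1818 (t = 101*18 = 1818)
((-8 - 4)*u)*(t + 153) = ((-8 - 4)*4)*(1818 + 153) = -12*4*1971 = -48*1971 = -94608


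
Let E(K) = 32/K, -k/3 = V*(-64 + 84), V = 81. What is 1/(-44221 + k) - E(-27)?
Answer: 1570565/1325187 ≈ 1.1852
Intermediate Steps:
k = -4860 (k = -243*(-64 + 84) = -243*20 = -3*1620 = -4860)
1/(-44221 + k) - E(-27) = 1/(-44221 - 4860) - 32/(-27) = 1/(-49081) - 32*(-1)/27 = -1/49081 - 1*(-32/27) = -1/49081 + 32/27 = 1570565/1325187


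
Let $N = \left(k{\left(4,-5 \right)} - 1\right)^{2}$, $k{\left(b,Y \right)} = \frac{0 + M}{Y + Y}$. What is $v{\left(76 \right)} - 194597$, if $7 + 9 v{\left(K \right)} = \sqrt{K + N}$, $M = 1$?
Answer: $- \frac{1751380}{9} + \frac{\sqrt{7721}}{90} \approx -1.946 \cdot 10^{5}$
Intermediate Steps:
$k{\left(b,Y \right)} = \frac{1}{2 Y}$ ($k{\left(b,Y \right)} = \frac{0 + 1}{Y + Y} = 1 \frac{1}{2 Y} = \frac{1}{2 Y}$)
$N = \frac{121}{100}$ ($N = \left(\frac{1}{2 \left(-5\right)} - 1\right)^{2} = \left(\frac{1}{2} \left(- \frac{1}{5}\right) - 1\right)^{2} = \left(- \frac{1}{10} - 1\right)^{2} = \left(- \frac{11}{10}\right)^{2} = \frac{121}{100} \approx 1.21$)
$v{\left(K \right)} = - \frac{7}{9} + \frac{\sqrt{\frac{121}{100} + K}}{9}$ ($v{\left(K \right)} = - \frac{7}{9} + \frac{\sqrt{K + \frac{121}{100}}}{9} = - \frac{7}{9} + \frac{\sqrt{\frac{121}{100} + K}}{9}$)
$v{\left(76 \right)} - 194597 = \left(- \frac{7}{9} + \frac{\sqrt{121 + 100 \cdot 76}}{90}\right) - 194597 = \left(- \frac{7}{9} + \frac{\sqrt{121 + 7600}}{90}\right) - 194597 = \left(- \frac{7}{9} + \frac{\sqrt{7721}}{90}\right) - 194597 = - \frac{1751380}{9} + \frac{\sqrt{7721}}{90}$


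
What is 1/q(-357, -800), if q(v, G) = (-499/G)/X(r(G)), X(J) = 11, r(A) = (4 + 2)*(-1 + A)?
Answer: 8800/499 ≈ 17.635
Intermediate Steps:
r(A) = -6 + 6*A (r(A) = 6*(-1 + A) = -6 + 6*A)
q(v, G) = -499/(11*G) (q(v, G) = -499/G/11 = -499/G*(1/11) = -499/(11*G))
1/q(-357, -800) = 1/(-499/11/(-800)) = 1/(-499/11*(-1/800)) = 1/(499/8800) = 8800/499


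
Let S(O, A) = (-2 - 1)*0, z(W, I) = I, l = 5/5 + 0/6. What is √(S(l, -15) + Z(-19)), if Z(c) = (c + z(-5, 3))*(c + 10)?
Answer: 12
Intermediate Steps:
l = 1 (l = 5*(⅕) + 0*(⅙) = 1 + 0 = 1)
S(O, A) = 0 (S(O, A) = -3*0 = 0)
Z(c) = (3 + c)*(10 + c) (Z(c) = (c + 3)*(c + 10) = (3 + c)*(10 + c))
√(S(l, -15) + Z(-19)) = √(0 + (30 + (-19)² + 13*(-19))) = √(0 + (30 + 361 - 247)) = √(0 + 144) = √144 = 12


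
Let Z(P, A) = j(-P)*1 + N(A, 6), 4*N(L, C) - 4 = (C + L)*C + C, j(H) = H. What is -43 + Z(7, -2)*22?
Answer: -10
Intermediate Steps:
N(L, C) = 1 + C/4 + C*(C + L)/4 (N(L, C) = 1 + ((C + L)*C + C)/4 = 1 + (C*(C + L) + C)/4 = 1 + (C + C*(C + L))/4 = 1 + (C/4 + C*(C + L)/4) = 1 + C/4 + C*(C + L)/4)
Z(P, A) = 23/2 - P + 3*A/2 (Z(P, A) = -P*1 + (1 + (¼)*6 + (¼)*6² + (¼)*6*A) = -P + (1 + 3/2 + (¼)*36 + 3*A/2) = -P + (1 + 3/2 + 9 + 3*A/2) = -P + (23/2 + 3*A/2) = 23/2 - P + 3*A/2)
-43 + Z(7, -2)*22 = -43 + (23/2 - 1*7 + (3/2)*(-2))*22 = -43 + (23/2 - 7 - 3)*22 = -43 + (3/2)*22 = -43 + 33 = -10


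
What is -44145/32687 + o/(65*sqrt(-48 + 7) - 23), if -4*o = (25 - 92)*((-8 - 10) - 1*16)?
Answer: -14484439321/11358993996 + 74035*I*sqrt(41)/347508 ≈ -1.2752 + 1.3642*I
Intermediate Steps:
o = -1139/2 (o = -(25 - 92)*((-8 - 10) - 1*16)/4 = -(-67)*(-18 - 16)/4 = -(-67)*(-34)/4 = -1/4*2278 = -1139/2 ≈ -569.50)
-44145/32687 + o/(65*sqrt(-48 + 7) - 23) = -44145/32687 - 1139/(2*(65*sqrt(-48 + 7) - 23)) = -44145*1/32687 - 1139/(2*(65*sqrt(-41) - 23)) = -44145/32687 - 1139/(2*(65*(I*sqrt(41)) - 23)) = -44145/32687 - 1139/(2*(65*I*sqrt(41) - 23)) = -44145/32687 - 1139/(2*(-23 + 65*I*sqrt(41)))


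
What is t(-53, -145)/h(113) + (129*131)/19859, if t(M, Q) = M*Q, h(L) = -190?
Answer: -29881121/754642 ≈ -39.596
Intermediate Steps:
t(-53, -145)/h(113) + (129*131)/19859 = -53*(-145)/(-190) + (129*131)/19859 = 7685*(-1/190) + 16899*(1/19859) = -1537/38 + 16899/19859 = -29881121/754642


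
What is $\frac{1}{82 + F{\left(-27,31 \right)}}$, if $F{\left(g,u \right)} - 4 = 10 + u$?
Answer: $\frac{1}{127} \approx 0.007874$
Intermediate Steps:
$F{\left(g,u \right)} = 14 + u$ ($F{\left(g,u \right)} = 4 + \left(10 + u\right) = 14 + u$)
$\frac{1}{82 + F{\left(-27,31 \right)}} = \frac{1}{82 + \left(14 + 31\right)} = \frac{1}{82 + 45} = \frac{1}{127}$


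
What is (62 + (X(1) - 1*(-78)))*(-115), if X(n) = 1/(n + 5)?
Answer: -96715/6 ≈ -16119.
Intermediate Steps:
X(n) = 1/(5 + n)
(62 + (X(1) - 1*(-78)))*(-115) = (62 + (1/(5 + 1) - 1*(-78)))*(-115) = (62 + (1/6 + 78))*(-115) = (62 + 469/6)*(-115) = (841/6)*(-115) = -96715/6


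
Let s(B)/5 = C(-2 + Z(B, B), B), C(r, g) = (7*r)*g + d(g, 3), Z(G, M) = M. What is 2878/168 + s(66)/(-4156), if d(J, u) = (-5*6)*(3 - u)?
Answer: -1609519/87276 ≈ -18.442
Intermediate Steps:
d(J, u) = -90 + 30*u (d(J, u) = -30*(3 - u) = -90 + 30*u)
C(r, g) = 7*g*r (C(r, g) = (7*r)*g + (-90 + 30*3) = 7*g*r + (-90 + 90) = 7*g*r + 0 = 7*g*r)
s(B) = 35*B*(-2 + B) (s(B) = 5*(7*B*(-2 + B)) = 35*B*(-2 + B))
2878/168 + s(66)/(-4156) = 2878/168 + (35*66*(-2 + 66))/(-4156) = 2878*(1/168) + (35*66*64)*(-1/4156) = 1439/84 + 147840*(-1/4156) = 1439/84 - 36960/1039 = -1609519/87276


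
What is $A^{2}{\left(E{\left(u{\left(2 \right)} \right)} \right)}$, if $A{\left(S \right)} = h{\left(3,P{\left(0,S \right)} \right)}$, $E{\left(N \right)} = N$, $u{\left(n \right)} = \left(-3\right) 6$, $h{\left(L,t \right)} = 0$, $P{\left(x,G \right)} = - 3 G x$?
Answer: $0$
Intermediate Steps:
$P{\left(x,G \right)} = - 3 G x$
$u{\left(n \right)} = -18$
$A{\left(S \right)} = 0$
$A^{2}{\left(E{\left(u{\left(2 \right)} \right)} \right)} = 0^{2} = 0$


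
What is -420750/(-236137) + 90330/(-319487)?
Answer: 10281263640/6858427429 ≈ 1.4991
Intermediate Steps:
-420750/(-236137) + 90330/(-319487) = -420750*(-1/236137) + 90330*(-1/319487) = 38250/21467 - 90330/319487 = 10281263640/6858427429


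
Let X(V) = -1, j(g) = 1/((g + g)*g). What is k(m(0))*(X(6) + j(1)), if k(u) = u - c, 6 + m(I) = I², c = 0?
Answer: 3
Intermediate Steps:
j(g) = 1/(2*g²) (j(g) = 1/(((2*g))*g) = (1/(2*g))/g = 1/(2*g²))
m(I) = -6 + I²
k(u) = u (k(u) = u - 1*0 = u + 0 = u)
k(m(0))*(X(6) + j(1)) = (-6 + 0²)*(-1 + (½)/1²) = (-6 + 0)*(-1 + (½)*1) = -6*(-1 + ½) = -6*(-½) = 3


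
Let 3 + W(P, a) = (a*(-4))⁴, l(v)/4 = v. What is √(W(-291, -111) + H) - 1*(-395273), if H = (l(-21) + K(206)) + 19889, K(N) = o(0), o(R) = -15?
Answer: 395273 + √38862622283 ≈ 5.9241e+5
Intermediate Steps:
l(v) = 4*v
K(N) = -15
H = 19790 (H = (4*(-21) - 15) + 19889 = (-84 - 15) + 19889 = -99 + 19889 = 19790)
W(P, a) = -3 + 256*a⁴ (W(P, a) = -3 + (a*(-4))⁴ = -3 + (-4*a)⁴ = -3 + 256*a⁴)
√(W(-291, -111) + H) - 1*(-395273) = √((-3 + 256*(-111)⁴) + 19790) - 1*(-395273) = √((-3 + 256*151807041) + 19790) + 395273 = √((-3 + 38862602496) + 19790) + 395273 = √(38862602493 + 19790) + 395273 = √38862622283 + 395273 = 395273 + √38862622283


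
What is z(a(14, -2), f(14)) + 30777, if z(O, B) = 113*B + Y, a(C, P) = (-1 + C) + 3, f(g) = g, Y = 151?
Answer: 32510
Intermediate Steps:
a(C, P) = 2 + C
z(O, B) = 151 + 113*B (z(O, B) = 113*B + 151 = 151 + 113*B)
z(a(14, -2), f(14)) + 30777 = (151 + 113*14) + 30777 = (151 + 1582) + 30777 = 1733 + 30777 = 32510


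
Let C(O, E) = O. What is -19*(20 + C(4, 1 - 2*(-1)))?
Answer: -456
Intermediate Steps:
-19*(20 + C(4, 1 - 2*(-1))) = -19*(20 + 4) = -19*24 = -456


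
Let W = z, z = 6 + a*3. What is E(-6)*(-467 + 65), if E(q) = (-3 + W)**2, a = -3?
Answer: -14472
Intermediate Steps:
z = -3 (z = 6 - 3*3 = 6 - 9 = -3)
W = -3
E(q) = 36 (E(q) = (-3 - 3)**2 = (-6)**2 = 36)
E(-6)*(-467 + 65) = 36*(-467 + 65) = 36*(-402) = -14472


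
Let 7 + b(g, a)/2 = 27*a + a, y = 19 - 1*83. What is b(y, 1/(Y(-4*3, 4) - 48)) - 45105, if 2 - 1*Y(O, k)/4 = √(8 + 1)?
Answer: -586561/13 ≈ -45120.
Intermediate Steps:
y = -64 (y = 19 - 83 = -64)
Y(O, k) = -4 (Y(O, k) = 8 - 4*√(8 + 1) = 8 - 4*√9 = 8 - 4*3 = 8 - 12 = -4)
b(g, a) = -14 + 56*a (b(g, a) = -14 + 2*(27*a + a) = -14 + 2*(28*a) = -14 + 56*a)
b(y, 1/(Y(-4*3, 4) - 48)) - 45105 = (-14 + 56/(-4 - 48)) - 45105 = (-14 + 56/(-52)) - 45105 = (-14 + 56*(-1/52)) - 45105 = (-14 - 14/13) - 45105 = -196/13 - 45105 = -586561/13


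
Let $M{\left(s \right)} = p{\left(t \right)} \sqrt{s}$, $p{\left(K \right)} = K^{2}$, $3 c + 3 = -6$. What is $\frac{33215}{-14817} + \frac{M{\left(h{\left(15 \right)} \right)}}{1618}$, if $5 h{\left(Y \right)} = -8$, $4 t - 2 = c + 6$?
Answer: $- \frac{33215}{14817} + \frac{5 i \sqrt{10}}{12944} \approx -2.2417 + 0.0012215 i$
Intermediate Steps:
$c = -3$ ($c = -1 + \frac{1}{3} \left(-6\right) = -1 - 2 = -3$)
$t = \frac{5}{4}$ ($t = \frac{1}{2} + \frac{-3 + 6}{4} = \frac{1}{2} + \frac{1}{4} \cdot 3 = \frac{1}{2} + \frac{3}{4} = \frac{5}{4} \approx 1.25$)
$h{\left(Y \right)} = - \frac{8}{5}$ ($h{\left(Y \right)} = \frac{1}{5} \left(-8\right) = - \frac{8}{5}$)
$M{\left(s \right)} = \frac{25 \sqrt{s}}{16}$ ($M{\left(s \right)} = \left(\frac{5}{4}\right)^{2} \sqrt{s} = \frac{25 \sqrt{s}}{16}$)
$\frac{33215}{-14817} + \frac{M{\left(h{\left(15 \right)} \right)}}{1618} = \frac{33215}{-14817} + \frac{\frac{25}{16} \sqrt{- \frac{8}{5}}}{1618} = 33215 \left(- \frac{1}{14817}\right) + \frac{25 \frac{2 i \sqrt{10}}{5}}{16} \cdot \frac{1}{1618} = - \frac{33215}{14817} + \frac{5 i \sqrt{10}}{8} \cdot \frac{1}{1618} = - \frac{33215}{14817} + \frac{5 i \sqrt{10}}{12944}$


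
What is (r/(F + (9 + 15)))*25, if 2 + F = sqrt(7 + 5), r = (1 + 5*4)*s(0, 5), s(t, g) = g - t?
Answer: 28875/236 - 2625*sqrt(3)/236 ≈ 103.09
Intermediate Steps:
r = 105 (r = (1 + 5*4)*(5 - 1*0) = (1 + 20)*(5 + 0) = 21*5 = 105)
F = -2 + 2*sqrt(3) (F = -2 + sqrt(7 + 5) = -2 + sqrt(12) = -2 + 2*sqrt(3) ≈ 1.4641)
(r/(F + (9 + 15)))*25 = (105/((-2 + 2*sqrt(3)) + (9 + 15)))*25 = (105/((-2 + 2*sqrt(3)) + 24))*25 = (105/(22 + 2*sqrt(3)))*25 = 2625/(22 + 2*sqrt(3))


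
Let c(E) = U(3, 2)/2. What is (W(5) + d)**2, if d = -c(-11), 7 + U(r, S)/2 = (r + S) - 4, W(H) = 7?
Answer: 169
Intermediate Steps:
U(r, S) = -22 + 2*S + 2*r (U(r, S) = -14 + 2*((r + S) - 4) = -14 + 2*((S + r) - 4) = -14 + 2*(-4 + S + r) = -14 + (-8 + 2*S + 2*r) = -22 + 2*S + 2*r)
c(E) = -6 (c(E) = (-22 + 2*2 + 2*3)/2 = (-22 + 4 + 6)*(1/2) = -12*1/2 = -6)
d = 6 (d = -1*(-6) = 6)
(W(5) + d)**2 = (7 + 6)**2 = 13**2 = 169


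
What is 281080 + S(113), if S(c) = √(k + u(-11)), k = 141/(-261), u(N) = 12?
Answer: 281080 + √86739/87 ≈ 2.8108e+5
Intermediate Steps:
k = -47/87 (k = 141*(-1/261) = -47/87 ≈ -0.54023)
S(c) = √86739/87 (S(c) = √(-47/87 + 12) = √(997/87) = √86739/87)
281080 + S(113) = 281080 + √86739/87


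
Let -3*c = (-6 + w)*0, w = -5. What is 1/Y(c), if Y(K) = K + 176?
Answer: 1/176 ≈ 0.0056818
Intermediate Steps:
c = 0 (c = -(-6 - 5)*0/3 = -(-11)*0/3 = -⅓*0 = 0)
Y(K) = 176 + K
1/Y(c) = 1/(176 + 0) = 1/176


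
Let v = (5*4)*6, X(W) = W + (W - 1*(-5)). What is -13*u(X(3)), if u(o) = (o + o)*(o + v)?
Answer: -37466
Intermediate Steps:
X(W) = 5 + 2*W (X(W) = W + (W + 5) = W + (5 + W) = 5 + 2*W)
v = 120 (v = 20*6 = 120)
u(o) = 2*o*(120 + o) (u(o) = (o + o)*(o + 120) = (2*o)*(120 + o) = 2*o*(120 + o))
-13*u(X(3)) = -26*(5 + 2*3)*(120 + (5 + 2*3)) = -26*(5 + 6)*(120 + (5 + 6)) = -26*11*(120 + 11) = -26*11*131 = -13*2882 = -37466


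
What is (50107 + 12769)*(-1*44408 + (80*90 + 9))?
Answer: -2338924324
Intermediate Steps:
(50107 + 12769)*(-1*44408 + (80*90 + 9)) = 62876*(-44408 + (7200 + 9)) = 62876*(-44408 + 7209) = 62876*(-37199) = -2338924324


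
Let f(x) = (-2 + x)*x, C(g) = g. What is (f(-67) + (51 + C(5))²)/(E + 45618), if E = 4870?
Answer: 7759/50488 ≈ 0.15368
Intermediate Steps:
f(x) = x*(-2 + x)
(f(-67) + (51 + C(5))²)/(E + 45618) = (-67*(-2 - 67) + (51 + 5)²)/(4870 + 45618) = (-67*(-69) + 56²)/50488 = (4623 + 3136)*(1/50488) = 7759*(1/50488) = 7759/50488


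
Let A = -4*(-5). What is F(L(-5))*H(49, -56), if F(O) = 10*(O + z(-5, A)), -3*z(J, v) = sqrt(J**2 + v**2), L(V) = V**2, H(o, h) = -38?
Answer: -9500 + 1900*sqrt(17)/3 ≈ -6888.7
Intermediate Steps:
A = 20
z(J, v) = -sqrt(J**2 + v**2)/3
F(O) = 10*O - 50*sqrt(17)/3 (F(O) = 10*(O - sqrt((-5)**2 + 20**2)/3) = 10*(O - sqrt(25 + 400)/3) = 10*(O - 5*sqrt(17)/3) = 10*O - 50*sqrt(17)/3)
F(L(-5))*H(49, -56) = (10*(-5)**2 - 50*sqrt(17)/3)*(-38) = (10*25 - 50*sqrt(17)/3)*(-38) = (250 - 50*sqrt(17)/3)*(-38) = -9500 + 1900*sqrt(17)/3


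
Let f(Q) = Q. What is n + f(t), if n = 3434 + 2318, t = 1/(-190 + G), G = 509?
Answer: 1834889/319 ≈ 5752.0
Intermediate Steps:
t = 1/319 (t = 1/(-190 + 509) = 1/319 ≈ 0.0031348)
n = 5752
n + f(t) = 5752 + 1/319 = 1834889/319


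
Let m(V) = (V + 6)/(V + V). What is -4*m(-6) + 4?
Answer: 4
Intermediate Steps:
m(V) = (6 + V)/(2*V) (m(V) = (6 + V)/((2*V)) = (6 + V)*(1/(2*V)) = (6 + V)/(2*V))
-4*m(-6) + 4 = -2*(6 - 6)/(-6) + 4 = -2*(-1)*0/6 + 4 = -4*0 + 4 = 0 + 4 = 4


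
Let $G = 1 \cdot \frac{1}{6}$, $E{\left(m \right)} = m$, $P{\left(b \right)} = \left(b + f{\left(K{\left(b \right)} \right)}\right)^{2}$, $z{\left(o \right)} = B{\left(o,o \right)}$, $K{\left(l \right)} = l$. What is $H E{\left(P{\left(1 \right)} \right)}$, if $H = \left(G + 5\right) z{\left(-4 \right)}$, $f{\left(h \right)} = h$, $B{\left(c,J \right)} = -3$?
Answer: $-62$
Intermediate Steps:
$z{\left(o \right)} = -3$
$P{\left(b \right)} = 4 b^{2}$ ($P{\left(b \right)} = \left(b + b\right)^{2} = \left(2 b\right)^{2} = 4 b^{2}$)
$G = \frac{1}{6}$ ($G = 1 \cdot \frac{1}{6} = \frac{1}{6} \approx 0.16667$)
$H = - \frac{31}{2}$ ($H = \left(\frac{1}{6} + 5\right) \left(-3\right) = \frac{31}{6} \left(-3\right) = - \frac{31}{2} \approx -15.5$)
$H E{\left(P{\left(1 \right)} \right)} = - \frac{31 \cdot 4 \cdot 1^{2}}{2} = - \frac{31 \cdot 4 \cdot 1}{2} = \left(- \frac{31}{2}\right) 4 = -62$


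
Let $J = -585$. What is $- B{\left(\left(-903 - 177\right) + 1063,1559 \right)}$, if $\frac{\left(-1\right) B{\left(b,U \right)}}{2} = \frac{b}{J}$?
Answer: $\frac{34}{585} \approx 0.05812$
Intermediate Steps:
$B{\left(b,U \right)} = \frac{2 b}{585}$ ($B{\left(b,U \right)} = - 2 \frac{b}{-585} = - 2 b \left(- \frac{1}{585}\right) = - 2 \left(- \frac{b}{585}\right) = \frac{2 b}{585}$)
$- B{\left(\left(-903 - 177\right) + 1063,1559 \right)} = - \frac{2 \left(\left(-903 - 177\right) + 1063\right)}{585} = - \frac{2 \left(-1080 + 1063\right)}{585} = - \frac{2 \left(-17\right)}{585} = \left(-1\right) \left(- \frac{34}{585}\right) = \frac{34}{585}$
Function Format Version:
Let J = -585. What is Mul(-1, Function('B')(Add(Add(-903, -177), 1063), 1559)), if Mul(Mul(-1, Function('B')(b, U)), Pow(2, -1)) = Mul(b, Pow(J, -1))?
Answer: Rational(34, 585) ≈ 0.058120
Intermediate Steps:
Function('B')(b, U) = Mul(Rational(2, 585), b) (Function('B')(b, U) = Mul(-2, Mul(b, Pow(-585, -1))) = Mul(-2, Mul(b, Rational(-1, 585))) = Mul(-2, Mul(Rational(-1, 585), b)) = Mul(Rational(2, 585), b))
Mul(-1, Function('B')(Add(Add(-903, -177), 1063), 1559)) = Mul(-1, Mul(Rational(2, 585), Add(Add(-903, -177), 1063))) = Mul(-1, Mul(Rational(2, 585), Add(-1080, 1063))) = Mul(-1, Mul(Rational(2, 585), -17)) = Mul(-1, Rational(-34, 585)) = Rational(34, 585)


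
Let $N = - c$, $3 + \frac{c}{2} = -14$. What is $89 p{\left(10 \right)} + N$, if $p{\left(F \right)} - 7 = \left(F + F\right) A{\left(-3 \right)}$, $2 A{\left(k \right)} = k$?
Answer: $-2013$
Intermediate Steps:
$c = -34$ ($c = -6 + 2 \left(-14\right) = -6 - 28 = -34$)
$A{\left(k \right)} = \frac{k}{2}$
$N = 34$ ($N = \left(-1\right) \left(-34\right) = 34$)
$p{\left(F \right)} = 7 - 3 F$ ($p{\left(F \right)} = 7 + \left(F + F\right) \frac{1}{2} \left(-3\right) = 7 + 2 F \left(- \frac{3}{2}\right) = 7 - 3 F$)
$89 p{\left(10 \right)} + N = 89 \left(7 - 30\right) + 34 = 89 \left(-23\right) + 34 = -2047 + 34 = -2013$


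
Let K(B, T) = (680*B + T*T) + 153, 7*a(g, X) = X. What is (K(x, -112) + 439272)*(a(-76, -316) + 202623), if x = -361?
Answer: 292810694005/7 ≈ 4.1830e+10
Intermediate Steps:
a(g, X) = X/7
K(B, T) = 153 + T² + 680*B (K(B, T) = (680*B + T²) + 153 = (T² + 680*B) + 153 = 153 + T² + 680*B)
(K(x, -112) + 439272)*(a(-76, -316) + 202623) = ((153 + (-112)² + 680*(-361)) + 439272)*((⅐)*(-316) + 202623) = ((153 + 12544 - 245480) + 439272)*(-316/7 + 202623) = (-232783 + 439272)*(1418045/7) = 206489*(1418045/7) = 292810694005/7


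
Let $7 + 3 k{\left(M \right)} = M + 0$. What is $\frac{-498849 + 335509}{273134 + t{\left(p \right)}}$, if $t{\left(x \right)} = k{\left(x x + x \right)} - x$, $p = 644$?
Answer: $- \frac{490020}{1232843} \approx -0.39747$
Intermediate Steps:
$k{\left(M \right)} = - \frac{7}{3} + \frac{M}{3}$ ($k{\left(M \right)} = - \frac{7}{3} + \frac{M + 0}{3} = - \frac{7}{3} + \frac{M}{3}$)
$t{\left(x \right)} = - \frac{7}{3} - \frac{2 x}{3} + \frac{x^{2}}{3}$ ($t{\left(x \right)} = \left(- \frac{7}{3} + \frac{x x + x}{3}\right) - x = \left(- \frac{7}{3} + \frac{x^{2} + x}{3}\right) - x = \left(- \frac{7}{3} + \frac{x + x^{2}}{3}\right) - x = \left(- \frac{7}{3} + \left(\frac{x}{3} + \frac{x^{2}}{3}\right)\right) - x = \left(- \frac{7}{3} + \frac{x}{3} + \frac{x^{2}}{3}\right) - x = - \frac{7}{3} - \frac{2 x}{3} + \frac{x^{2}}{3}$)
$\frac{-498849 + 335509}{273134 + t{\left(p \right)}} = \frac{-498849 + 335509}{273134 - \left(\frac{1295}{3} - \frac{414736}{3}\right)} = - \frac{163340}{273134 - - \frac{413441}{3}} = - \frac{163340}{273134 + \frac{413441}{3}} = - \frac{163340}{\frac{1232843}{3}} = \left(-163340\right) \frac{3}{1232843} = - \frac{490020}{1232843}$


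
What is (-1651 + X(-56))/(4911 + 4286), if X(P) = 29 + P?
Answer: -1678/9197 ≈ -0.18245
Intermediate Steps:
(-1651 + X(-56))/(4911 + 4286) = (-1651 + (29 - 56))/(4911 + 4286) = (-1651 - 27)/9197 = -1678*1/9197 = -1678/9197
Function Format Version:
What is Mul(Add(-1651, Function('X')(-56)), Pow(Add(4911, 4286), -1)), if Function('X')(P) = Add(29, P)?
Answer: Rational(-1678, 9197) ≈ -0.18245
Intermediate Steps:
Mul(Add(-1651, Function('X')(-56)), Pow(Add(4911, 4286), -1)) = Mul(Add(-1651, Add(29, -56)), Pow(Add(4911, 4286), -1)) = Mul(Add(-1651, -27), Pow(9197, -1)) = Mul(-1678, Rational(1, 9197)) = Rational(-1678, 9197)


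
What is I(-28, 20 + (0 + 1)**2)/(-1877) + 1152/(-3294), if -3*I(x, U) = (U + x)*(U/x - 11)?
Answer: -153481/457988 ≈ -0.33512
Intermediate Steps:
I(x, U) = -(-11 + U/x)*(U + x)/3 (I(x, U) = -(U + x)*(U/x - 11)/3 = -(U + x)*(-11 + U/x)/3 = -(-11 + U/x)*(U + x)/3)
I(-28, 20 + (0 + 1)**2)/(-1877) + 1152/(-3294) = ((1/3)*(-(20 + (0 + 1)**2)**2 - 28*(10*(20 + (0 + 1)**2) + 11*(-28)))/(-28))/(-1877) + 1152/(-3294) = ((1/3)*(-1/28)*(-(20 + 1**2)**2 - 28*(10*(20 + 1**2) - 308)))*(-1/1877) + 1152*(-1/3294) = ((1/3)*(-1/28)*(-(20 + 1)**2 - 28*(10*(20 + 1) - 308)))*(-1/1877) - 64/183 = ((1/3)*(-1/28)*(-1*21**2 - 28*(10*21 - 308)))*(-1/1877) - 64/183 = ((1/3)*(-1/28)*(-1*441 - 28*(210 - 308)))*(-1/1877) - 64/183 = ((1/3)*(-1/28)*(-441 - 28*(-98)))*(-1/1877) - 64/183 = ((1/3)*(-1/28)*(-441 + 2744))*(-1/1877) - 64/183 = ((1/3)*(-1/28)*2303)*(-1/1877) - 64/183 = -329/12*(-1/1877) - 64/183 = 329/22524 - 64/183 = -153481/457988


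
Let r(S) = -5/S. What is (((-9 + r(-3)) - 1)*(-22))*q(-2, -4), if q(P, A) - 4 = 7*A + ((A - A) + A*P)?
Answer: -8800/3 ≈ -2933.3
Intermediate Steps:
q(P, A) = 4 + 7*A + A*P (q(P, A) = 4 + (7*A + ((A - A) + A*P)) = 4 + (7*A + (0 + A*P)) = 4 + (7*A + A*P) = 4 + 7*A + A*P)
(((-9 + r(-3)) - 1)*(-22))*q(-2, -4) = (((-9 - 5/(-3)) - 1)*(-22))*(4 + 7*(-4) - 4*(-2)) = (((-9 - 5*(-⅓)) - 1)*(-22))*(4 - 28 + 8) = (((-9 + 5/3) - 1)*(-22))*(-16) = ((-22/3 - 1)*(-22))*(-16) = -25/3*(-22)*(-16) = (550/3)*(-16) = -8800/3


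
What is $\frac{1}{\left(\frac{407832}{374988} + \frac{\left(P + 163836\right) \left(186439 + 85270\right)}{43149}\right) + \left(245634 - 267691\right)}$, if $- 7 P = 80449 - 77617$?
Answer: $\frac{3146180569}{3168426692798973} \approx 9.9298 \cdot 10^{-7}$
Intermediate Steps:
$P = - \frac{2832}{7}$ ($P = - \frac{80449 - 77617}{7} = \left(- \frac{1}{7}\right) 2832 = - \frac{2832}{7} \approx -404.57$)
$\frac{1}{\left(\frac{407832}{374988} + \frac{\left(P + 163836\right) \left(186439 + 85270\right)}{43149}\right) + \left(245634 - 267691\right)} = \frac{1}{\left(\frac{407832}{374988} + \frac{\left(- \frac{2832}{7} + 163836\right) \left(186439 + 85270\right)}{43149}\right) + \left(245634 - 267691\right)} = \frac{1}{\left(407832 \cdot \frac{1}{374988} + \frac{1144020}{7} \cdot 271709 \cdot \frac{1}{43149}\right) + \left(245634 - 267691\right)} = \frac{1}{\left(\frac{33986}{31249} + \frac{310840530180}{7} \cdot \frac{1}{43149}\right) - 22057} = \frac{1}{\left(\frac{33986}{31249} + \frac{103613510060}{100681}\right) - 22057} = \frac{1}{\frac{3237821997609406}{3146180569} - 22057} = \frac{1}{\frac{3168426692798973}{3146180569}} = \frac{3146180569}{3168426692798973}$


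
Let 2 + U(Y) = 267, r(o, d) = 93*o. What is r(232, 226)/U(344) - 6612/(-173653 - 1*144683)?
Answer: 572514143/7029920 ≈ 81.440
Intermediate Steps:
U(Y) = 265 (U(Y) = -2 + 267 = 265)
r(232, 226)/U(344) - 6612/(-173653 - 1*144683) = (93*232)/265 - 6612/(-173653 - 1*144683) = 21576*(1/265) - 6612/(-173653 - 144683) = 21576/265 - 6612/(-318336) = 21576/265 - 6612*(-1/318336) = 21576/265 + 551/26528 = 572514143/7029920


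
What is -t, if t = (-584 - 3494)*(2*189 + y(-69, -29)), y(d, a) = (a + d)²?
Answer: 40706596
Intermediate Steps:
t = -40706596 (t = (-584 - 3494)*(2*189 + (-29 - 69)²) = -4078*(378 + (-98)²) = -4078*(378 + 9604) = -4078*9982 = -40706596)
-t = -1*(-40706596) = 40706596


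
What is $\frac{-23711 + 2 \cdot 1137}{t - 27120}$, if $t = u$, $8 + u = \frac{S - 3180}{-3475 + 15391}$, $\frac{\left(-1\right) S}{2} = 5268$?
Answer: $\frac{7095647}{8979749} \approx 0.79018$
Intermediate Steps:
$S = -10536$ ($S = \left(-2\right) 5268 = -10536$)
$u = - \frac{3029}{331}$ ($u = -8 + \frac{-10536 - 3180}{-3475 + 15391} = -8 - \frac{13716}{11916} = -8 - \frac{381}{331} = - \frac{3029}{331} \approx -9.1511$)
$t = - \frac{3029}{331} \approx -9.1511$
$\frac{-23711 + 2 \cdot 1137}{t - 27120} = \frac{-23711 + 2 \cdot 1137}{- \frac{3029}{331} - 27120} = \frac{-23711 + 2274}{- \frac{8979749}{331}} = \left(-21437\right) \left(- \frac{331}{8979749}\right) = \frac{7095647}{8979749}$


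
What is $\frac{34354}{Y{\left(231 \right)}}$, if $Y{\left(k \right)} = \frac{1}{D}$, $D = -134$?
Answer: $-4603436$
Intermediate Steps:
$Y{\left(k \right)} = - \frac{1}{134}$ ($Y{\left(k \right)} = \frac{1}{-134} = - \frac{1}{134}$)
$\frac{34354}{Y{\left(231 \right)}} = \frac{34354}{- \frac{1}{134}} = 34354 \left(-134\right) = -4603436$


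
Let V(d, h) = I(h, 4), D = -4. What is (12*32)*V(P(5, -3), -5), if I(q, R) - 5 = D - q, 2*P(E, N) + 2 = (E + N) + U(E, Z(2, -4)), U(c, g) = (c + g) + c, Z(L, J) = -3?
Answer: 2304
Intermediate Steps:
U(c, g) = g + 2*c
P(E, N) = -5/2 + N/2 + 3*E/2 (P(E, N) = -1 + ((E + N) + (-3 + 2*E))/2 = -1 + (-3 + N + 3*E)/2 = -1 + (-3/2 + N/2 + 3*E/2) = -5/2 + N/2 + 3*E/2)
I(q, R) = 1 - q (I(q, R) = 5 + (-4 - q) = 1 - q)
V(d, h) = 1 - h
(12*32)*V(P(5, -3), -5) = (12*32)*(1 - 1*(-5)) = 384*(1 + 5) = 384*6 = 2304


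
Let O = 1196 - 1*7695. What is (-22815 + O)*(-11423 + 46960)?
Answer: -1041731618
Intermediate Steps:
O = -6499 (O = 1196 - 7695 = -6499)
(-22815 + O)*(-11423 + 46960) = (-22815 - 6499)*(-11423 + 46960) = -29314*35537 = -1041731618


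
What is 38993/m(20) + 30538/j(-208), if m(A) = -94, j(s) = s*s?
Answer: -421030645/1016704 ≈ -414.11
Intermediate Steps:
j(s) = s²
38993/m(20) + 30538/j(-208) = 38993/(-94) + 30538/((-208)²) = 38993*(-1/94) + 30538/43264 = -38993/94 + 30538*(1/43264) = -38993/94 + 15269/21632 = -421030645/1016704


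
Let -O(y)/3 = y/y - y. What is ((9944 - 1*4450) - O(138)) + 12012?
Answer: 17095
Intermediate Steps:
O(y) = -3 + 3*y (O(y) = -3*(y/y - y) = -3*(1 - y) = -3 + 3*y)
((9944 - 1*4450) - O(138)) + 12012 = ((9944 - 1*4450) - (-3 + 3*138)) + 12012 = ((9944 - 4450) - (-3 + 414)) + 12012 = (5494 - 1*411) + 12012 = (5494 - 411) + 12012 = 5083 + 12012 = 17095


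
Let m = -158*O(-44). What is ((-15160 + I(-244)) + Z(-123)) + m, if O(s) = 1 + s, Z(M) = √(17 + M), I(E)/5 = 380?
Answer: -6466 + I*√106 ≈ -6466.0 + 10.296*I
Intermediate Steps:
I(E) = 1900 (I(E) = 5*380 = 1900)
m = 6794 (m = -158*(1 - 44) = -158*(-43) = 6794)
((-15160 + I(-244)) + Z(-123)) + m = ((-15160 + 1900) + √(17 - 123)) + 6794 = (-13260 + √(-106)) + 6794 = (-13260 + I*√106) + 6794 = -6466 + I*√106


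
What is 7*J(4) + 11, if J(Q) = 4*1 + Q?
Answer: 67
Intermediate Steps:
J(Q) = 4 + Q
7*J(4) + 11 = 7*(4 + 4) + 11 = 7*8 + 11 = 56 + 11 = 67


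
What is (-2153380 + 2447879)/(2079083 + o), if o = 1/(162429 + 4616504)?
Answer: 1407390989567/9935798358440 ≈ 0.14165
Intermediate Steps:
o = 1/4778933 ≈ 2.0925e-7
(-2153380 + 2447879)/(2079083 + o) = (-2153380 + 2447879)/(2079083 + 1/4778933) = 294499/(9935798358440/4778933) = 294499*(4778933/9935798358440) = 1407390989567/9935798358440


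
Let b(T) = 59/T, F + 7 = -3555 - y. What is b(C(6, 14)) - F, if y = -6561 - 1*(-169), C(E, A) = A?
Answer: -39561/14 ≈ -2825.8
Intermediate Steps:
y = -6392 (y = -6561 + 169 = -6392)
F = 2830 (F = -7 + (-3555 - 1*(-6392)) = -7 + (-3555 + 6392) = -7 + 2837 = 2830)
b(C(6, 14)) - F = 59/14 - 1*2830 = 59*(1/14) - 2830 = 59/14 - 2830 = -39561/14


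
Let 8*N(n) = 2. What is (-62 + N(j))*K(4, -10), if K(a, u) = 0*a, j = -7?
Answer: 0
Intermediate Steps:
N(n) = ¼ (N(n) = (⅛)*2 = ¼)
K(a, u) = 0
(-62 + N(j))*K(4, -10) = (-62 + ¼)*0 = -247/4*0 = 0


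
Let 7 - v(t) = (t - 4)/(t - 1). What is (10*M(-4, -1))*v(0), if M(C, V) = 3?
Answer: 90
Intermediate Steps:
v(t) = 7 - (-4 + t)/(-1 + t) (v(t) = 7 - (t - 4)/(t - 1) = 7 - (-4 + t)/(-1 + t))
(10*M(-4, -1))*v(0) = (10*3)*(3*(-1 + 2*0)/(-1 + 0)) = 30*(3*(-1 + 0)/(-1)) = 30*(3*(-1)*(-1)) = 30*3 = 90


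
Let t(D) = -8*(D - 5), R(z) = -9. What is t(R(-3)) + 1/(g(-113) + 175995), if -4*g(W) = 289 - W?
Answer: 39400370/351789 ≈ 112.00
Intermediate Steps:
g(W) = -289/4 + W/4 (g(W) = -(289 - W)/4 = -289/4 + W/4)
t(D) = 40 - 8*D (t(D) = -8*(-5 + D) = 40 - 8*D)
t(R(-3)) + 1/(g(-113) + 175995) = (40 - 8*(-9)) + 1/((-289/4 + (¼)*(-113)) + 175995) = (40 + 72) + 1/((-289/4 - 113/4) + 175995) = 112 + 1/(-201/2 + 175995) = 112 + 1/(351789/2) = 112 + 2/351789 = 39400370/351789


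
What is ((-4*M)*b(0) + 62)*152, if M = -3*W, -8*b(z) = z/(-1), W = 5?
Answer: 9424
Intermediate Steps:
b(z) = z/8 (b(z) = -z/(8*(-1)) = -z*(-1)/8 = -(-1)*z/8 = z/8)
M = -15 (M = -3*5 = -15)
((-4*M)*b(0) + 62)*152 = ((-4*(-15))*((⅛)*0) + 62)*152 = (60*0 + 62)*152 = (0 + 62)*152 = 62*152 = 9424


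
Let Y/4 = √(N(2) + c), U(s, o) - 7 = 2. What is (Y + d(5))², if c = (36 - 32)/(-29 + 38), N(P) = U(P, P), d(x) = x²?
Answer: 6985/9 + 200*√85/3 ≈ 1390.7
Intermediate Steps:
U(s, o) = 9 (U(s, o) = 7 + 2 = 9)
N(P) = 9
c = 4/9 ≈ 0.44444
Y = 4*√85/3 (Y = 4*√(9 + 4/9) = 4*√(85/9) = 4*(√85/3) = 4*√85/3 ≈ 12.293)
(Y + d(5))² = (4*√85/3 + 5²)² = (4*√85/3 + 25)² = (25 + 4*√85/3)²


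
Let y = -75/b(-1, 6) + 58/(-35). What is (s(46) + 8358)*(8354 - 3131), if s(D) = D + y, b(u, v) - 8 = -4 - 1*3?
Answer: 1522279911/35 ≈ 4.3494e+7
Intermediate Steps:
b(u, v) = 1 (b(u, v) = 8 + (-4 - 1*3) = 8 + (-4 - 3) = 8 - 7 = 1)
y = -2683/35 (y = -75/1 + 58/(-35) = -75*1 + 58*(-1/35) = -75 - 58/35 = -2683/35 ≈ -76.657)
s(D) = -2683/35 + D (s(D) = D - 2683/35 = -2683/35 + D)
(s(46) + 8358)*(8354 - 3131) = ((-2683/35 + 46) + 8358)*(8354 - 3131) = (-1073/35 + 8358)*5223 = (291457/35)*5223 = 1522279911/35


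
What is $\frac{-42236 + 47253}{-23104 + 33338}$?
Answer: $\frac{5017}{10234} \approx 0.49023$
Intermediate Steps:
$\frac{-42236 + 47253}{-23104 + 33338} = \frac{5017}{10234}$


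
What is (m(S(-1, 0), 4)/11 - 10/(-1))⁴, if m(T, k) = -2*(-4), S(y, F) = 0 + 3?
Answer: 193877776/14641 ≈ 13242.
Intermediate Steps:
S(y, F) = 3
m(T, k) = 8
(m(S(-1, 0), 4)/11 - 10/(-1))⁴ = (8/11 - 10/(-1))⁴ = (8*(1/11) - 10*(-1))⁴ = (8/11 + 10)⁴ = (118/11)⁴ = 193877776/14641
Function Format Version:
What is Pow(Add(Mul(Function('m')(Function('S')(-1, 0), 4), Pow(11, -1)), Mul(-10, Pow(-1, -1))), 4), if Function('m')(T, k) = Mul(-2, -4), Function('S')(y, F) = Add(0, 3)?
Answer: Rational(193877776, 14641) ≈ 13242.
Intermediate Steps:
Function('S')(y, F) = 3
Function('m')(T, k) = 8
Pow(Add(Mul(Function('m')(Function('S')(-1, 0), 4), Pow(11, -1)), Mul(-10, Pow(-1, -1))), 4) = Pow(Add(Mul(8, Pow(11, -1)), Mul(-10, Pow(-1, -1))), 4) = Pow(Add(Mul(8, Rational(1, 11)), Mul(-10, -1)), 4) = Pow(Add(Rational(8, 11), 10), 4) = Pow(Rational(118, 11), 4) = Rational(193877776, 14641)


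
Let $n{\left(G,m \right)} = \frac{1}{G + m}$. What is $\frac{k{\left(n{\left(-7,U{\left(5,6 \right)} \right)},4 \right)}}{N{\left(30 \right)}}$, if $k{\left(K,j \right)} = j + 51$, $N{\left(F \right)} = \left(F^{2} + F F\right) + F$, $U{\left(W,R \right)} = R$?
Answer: $\frac{11}{366} \approx 0.030055$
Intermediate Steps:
$N{\left(F \right)} = F + 2 F^{2}$ ($N{\left(F \right)} = \left(F^{2} + F^{2}\right) + F = 2 F^{2} + F = F + 2 F^{2}$)
$k{\left(K,j \right)} = 51 + j$
$\frac{k{\left(n{\left(-7,U{\left(5,6 \right)} \right)},4 \right)}}{N{\left(30 \right)}} = \frac{51 + 4}{30 \left(1 + 2 \cdot 30\right)} = \frac{55}{30 \left(1 + 60\right)} = \frac{55}{30 \cdot 61} = \frac{55}{1830} = 55 \cdot \frac{1}{1830} = \frac{11}{366}$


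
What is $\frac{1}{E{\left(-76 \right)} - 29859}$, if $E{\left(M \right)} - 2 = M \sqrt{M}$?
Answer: $\frac{i}{- 29857 i + 152 \sqrt{19}} \approx -3.3477 \cdot 10^{-5} + 7.4287 \cdot 10^{-7} i$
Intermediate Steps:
$E{\left(M \right)} = 2 + M^{\frac{3}{2}}$ ($E{\left(M \right)} = 2 + M \sqrt{M} = 2 + M^{\frac{3}{2}}$)
$\frac{1}{E{\left(-76 \right)} - 29859} = \frac{1}{\left(2 + \left(-76\right)^{\frac{3}{2}}\right) - 29859} = \frac{1}{\left(2 - 152 i \sqrt{19}\right) - 29859} = \frac{1}{-29857 - 152 i \sqrt{19}}$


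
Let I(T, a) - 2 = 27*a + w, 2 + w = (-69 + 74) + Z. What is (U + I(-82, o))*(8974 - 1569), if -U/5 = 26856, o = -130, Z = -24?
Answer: -1020475645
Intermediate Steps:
w = -21 (w = -2 + ((-69 + 74) - 24) = -2 + (5 - 24) = -2 - 19 = -21)
U = -134280 (U = -5*26856 = -134280)
I(T, a) = -19 + 27*a (I(T, a) = 2 + (27*a - 21) = 2 + (-21 + 27*a) = -19 + 27*a)
(U + I(-82, o))*(8974 - 1569) = (-134280 + (-19 + 27*(-130)))*(8974 - 1569) = (-134280 + (-19 - 3510))*7405 = (-134280 - 3529)*7405 = -137809*7405 = -1020475645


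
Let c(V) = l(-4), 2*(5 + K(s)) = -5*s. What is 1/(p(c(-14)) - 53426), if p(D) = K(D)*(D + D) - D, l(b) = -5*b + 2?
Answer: -1/56088 ≈ -1.7829e-5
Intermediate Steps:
K(s) = -5 - 5*s/2 (K(s) = -5 + (-5*s)/2 = -5 - 5*s/2)
l(b) = 2 - 5*b
c(V) = 22 (c(V) = 2 - 5*(-4) = 2 + 20 = 22)
p(D) = -D + 2*D*(-5 - 5*D/2) (p(D) = (-5 - 5*D/2)*(D + D) - D = (-5 - 5*D/2)*(2*D) - D = 2*D*(-5 - 5*D/2) - D = -D + 2*D*(-5 - 5*D/2))
1/(p(c(-14)) - 53426) = 1/(-1*22*(11 + 5*22) - 53426) = 1/(-1*22*(11 + 110) - 53426) = 1/(-1*22*121 - 53426) = 1/(-2662 - 53426) = 1/(-56088) = -1/56088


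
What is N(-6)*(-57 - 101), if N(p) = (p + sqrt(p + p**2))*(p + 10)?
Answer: 3792 - 632*sqrt(30) ≈ 330.39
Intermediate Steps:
N(p) = (10 + p)*(p + sqrt(p + p**2)) (N(p) = (p + sqrt(p + p**2))*(10 + p) = (10 + p)*(p + sqrt(p + p**2)))
N(-6)*(-57 - 101) = ((-6)**2 + 10*(-6) + 10*sqrt(-6*(1 - 6)) - 6*sqrt(30))*(-57 - 101) = (36 - 60 + 10*sqrt(-6*(-5)) - 6*sqrt(30))*(-158) = (36 - 60 + 10*sqrt(30) - 6*sqrt(30))*(-158) = (-24 + 4*sqrt(30))*(-158) = 3792 - 632*sqrt(30)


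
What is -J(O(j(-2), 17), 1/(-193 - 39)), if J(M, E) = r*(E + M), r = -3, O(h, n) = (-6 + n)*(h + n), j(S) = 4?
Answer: 160773/232 ≈ 692.99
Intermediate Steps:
J(M, E) = -3*E - 3*M (J(M, E) = -3*(E + M) = -3*E - 3*M)
-J(O(j(-2), 17), 1/(-193 - 39)) = -(-3/(-193 - 39) - 3*(17² - 6*4 - 6*17 + 4*17)) = -(-3/(-232) - 3*(289 - 24 - 102 + 68)) = -(-3*(-1/232) - 3*231) = -(3/232 - 693) = -1*(-160773/232) = 160773/232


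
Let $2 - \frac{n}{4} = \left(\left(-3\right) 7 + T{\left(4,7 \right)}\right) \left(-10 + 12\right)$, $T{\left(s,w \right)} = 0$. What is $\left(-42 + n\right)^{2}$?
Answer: $17956$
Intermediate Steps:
$n = 176$ ($n = 8 - 4 \left(\left(-3\right) 7 + 0\right) \left(-10 + 12\right) = 8 - 4 \left(-21 + 0\right) 2 = 8 - 4 \left(\left(-21\right) 2\right) = 8 - -168 = 8 + 168 = 176$)
$\left(-42 + n\right)^{2} = \left(-42 + 176\right)^{2} = 134^{2} = 17956$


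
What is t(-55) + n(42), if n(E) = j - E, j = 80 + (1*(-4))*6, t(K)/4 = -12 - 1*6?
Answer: -58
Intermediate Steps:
t(K) = -72 (t(K) = 4*(-12 - 1*6) = 4*(-12 - 6) = 4*(-18) = -72)
j = 56 (j = 80 - 4*6 = 80 - 24 = 56)
n(E) = 56 - E
t(-55) + n(42) = -72 + (56 - 1*42) = -72 + (56 - 42) = -72 + 14 = -58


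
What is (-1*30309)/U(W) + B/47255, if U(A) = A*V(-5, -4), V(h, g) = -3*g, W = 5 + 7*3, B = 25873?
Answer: -36517421/378040 ≈ -96.597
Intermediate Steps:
W = 26 (W = 5 + 21 = 26)
U(A) = 12*A (U(A) = A*(-3*(-4)) = A*12 = 12*A)
(-1*30309)/U(W) + B/47255 = (-1*30309)/((12*26)) + 25873/47255 = -30309/312 + 25873*(1/47255) = -30309*1/312 + 25873/47255 = -10103/104 + 25873/47255 = -36517421/378040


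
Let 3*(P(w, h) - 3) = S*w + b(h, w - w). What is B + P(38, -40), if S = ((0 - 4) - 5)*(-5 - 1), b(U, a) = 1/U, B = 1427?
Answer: 253679/120 ≈ 2114.0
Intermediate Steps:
S = 54 (S = (-4 - 5)*(-6) = -9*(-6) = 54)
P(w, h) = 3 + 18*w + 1/(3*h) (P(w, h) = 3 + (54*w + 1/h)/3 = 3 + (1/h + 54*w)/3 = 3 + (18*w + 1/(3*h)) = 3 + 18*w + 1/(3*h))
B + P(38, -40) = 1427 + (3 + 18*38 + (⅓)/(-40)) = 1427 + (3 + 684 + (⅓)*(-1/40)) = 1427 + (3 + 684 - 1/120) = 1427 + 82439/120 = 253679/120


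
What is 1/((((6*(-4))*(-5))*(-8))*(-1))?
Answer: 1/960 ≈ 0.0010417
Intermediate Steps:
1/((((6*(-4))*(-5))*(-8))*(-1)) = 1/((-24*(-5)*(-8))*(-1)) = 1/((120*(-8))*(-1)) = 1/(-960*(-1)) = 1/960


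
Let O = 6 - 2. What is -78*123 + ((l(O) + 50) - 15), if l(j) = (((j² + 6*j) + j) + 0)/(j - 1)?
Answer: -28633/3 ≈ -9544.3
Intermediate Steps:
O = 4
l(j) = (j² + 7*j)/(-1 + j) (l(j) = ((j² + 7*j) + 0)/(-1 + j) = (j² + 7*j)/(-1 + j))
-78*123 + ((l(O) + 50) - 15) = -78*123 + ((4*(7 + 4)/(-1 + 4) + 50) - 15) = -9594 + ((4*11/3 + 50) - 15) = -9594 + ((4*(⅓)*11 + 50) - 15) = -9594 + ((44/3 + 50) - 15) = -9594 + (194/3 - 15) = -9594 + 149/3 = -28633/3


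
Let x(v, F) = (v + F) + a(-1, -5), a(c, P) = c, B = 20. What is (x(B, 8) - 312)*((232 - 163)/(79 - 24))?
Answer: -3933/11 ≈ -357.55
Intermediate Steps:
x(v, F) = -1 + F + v (x(v, F) = (v + F) - 1 = (F + v) - 1 = -1 + F + v)
(x(B, 8) - 312)*((232 - 163)/(79 - 24)) = ((-1 + 8 + 20) - 312)*((232 - 163)/(79 - 24)) = (27 - 312)*(69/55) = -19665/55 = -285*69/55 = -3933/11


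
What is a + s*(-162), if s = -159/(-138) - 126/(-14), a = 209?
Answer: -33020/23 ≈ -1435.7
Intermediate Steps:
s = 467/46 (s = -159*(-1/138) - 126*(-1/14) = 53/46 + 9 = 467/46 ≈ 10.152)
a + s*(-162) = 209 + (467/46)*(-162) = 209 - 37827/23 = -33020/23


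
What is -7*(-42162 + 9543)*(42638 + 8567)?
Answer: 11691791265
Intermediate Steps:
-7*(-42162 + 9543)*(42638 + 8567) = -(-228333)*51205 = -7*(-1670255895) = 11691791265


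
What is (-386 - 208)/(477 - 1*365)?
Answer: -297/56 ≈ -5.3036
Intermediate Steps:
(-386 - 208)/(477 - 1*365) = -594/(477 - 365) = -594/112 = -594*1/112 = -297/56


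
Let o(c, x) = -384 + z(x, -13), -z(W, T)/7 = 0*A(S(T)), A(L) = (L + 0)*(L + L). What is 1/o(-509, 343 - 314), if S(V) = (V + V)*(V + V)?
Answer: -1/384 ≈ -0.0026042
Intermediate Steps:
S(V) = 4*V² (S(V) = (2*V)*(2*V) = 4*V²)
A(L) = 2*L² (A(L) = L*(2*L) = 2*L²)
z(W, T) = 0 (z(W, T) = -0*2*(4*T²)² = -0*2*(16*T⁴) = -0*32*T⁴ = -7*0 = 0)
o(c, x) = -384 (o(c, x) = -384 + 0 = -384)
1/o(-509, 343 - 314) = 1/(-384) = -1/384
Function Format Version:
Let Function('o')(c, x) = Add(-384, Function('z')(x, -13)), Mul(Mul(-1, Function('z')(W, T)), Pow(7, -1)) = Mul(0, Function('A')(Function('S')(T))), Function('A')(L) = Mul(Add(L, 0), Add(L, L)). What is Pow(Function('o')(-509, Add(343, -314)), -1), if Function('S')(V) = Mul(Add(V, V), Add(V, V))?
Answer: Rational(-1, 384) ≈ -0.0026042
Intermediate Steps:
Function('S')(V) = Mul(4, Pow(V, 2)) (Function('S')(V) = Mul(Mul(2, V), Mul(2, V)) = Mul(4, Pow(V, 2)))
Function('A')(L) = Mul(2, Pow(L, 2)) (Function('A')(L) = Mul(L, Mul(2, L)) = Mul(2, Pow(L, 2)))
Function('z')(W, T) = 0 (Function('z')(W, T) = Mul(-7, Mul(0, Mul(2, Pow(Mul(4, Pow(T, 2)), 2)))) = Mul(-7, Mul(0, Mul(2, Mul(16, Pow(T, 4))))) = Mul(-7, Mul(0, Mul(32, Pow(T, 4)))) = Mul(-7, 0) = 0)
Function('o')(c, x) = -384 (Function('o')(c, x) = Add(-384, 0) = -384)
Pow(Function('o')(-509, Add(343, -314)), -1) = Pow(-384, -1) = Rational(-1, 384)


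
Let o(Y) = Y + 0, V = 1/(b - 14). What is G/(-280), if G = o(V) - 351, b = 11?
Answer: 527/420 ≈ 1.2548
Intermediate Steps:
V = -⅓ (V = 1/(11 - 14) = 1/(-3) = -⅓ ≈ -0.33333)
o(Y) = Y
G = -1054/3 (G = -⅓ - 351 = -1054/3 ≈ -351.33)
G/(-280) = -1054/3/(-280) = -1054/3*(-1/280) = 527/420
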